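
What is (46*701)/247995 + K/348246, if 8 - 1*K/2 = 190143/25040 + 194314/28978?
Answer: 1676129626266061/12894233333601840 ≈ 0.12999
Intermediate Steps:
K = -2285356727/181402280 (K = 16 - 2*(190143/25040 + 194314/28978) = 16 - 2*(190143*(1/25040) + 194314*(1/28978)) = 16 - 2*(190143/25040 + 97157/14489) = 16 - 2*5187793207/362804560 = 16 - 5187793207/181402280 = -2285356727/181402280 ≈ -12.598)
(46*701)/247995 + K/348246 = (46*701)/247995 - 2285356727/181402280/348246 = 32246*(1/247995) - 2285356727/181402280*1/348246 = 32246/247995 - 2285356727/63172618400880 = 1676129626266061/12894233333601840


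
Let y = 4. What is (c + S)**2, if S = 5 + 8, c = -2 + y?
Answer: 225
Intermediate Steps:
c = 2 (c = -2 + 4 = 2)
S = 13
(c + S)**2 = (2 + 13)**2 = 15**2 = 225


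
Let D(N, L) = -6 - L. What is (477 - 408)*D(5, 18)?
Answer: -1656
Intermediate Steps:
(477 - 408)*D(5, 18) = (477 - 408)*(-6 - 1*18) = 69*(-6 - 18) = 69*(-24) = -1656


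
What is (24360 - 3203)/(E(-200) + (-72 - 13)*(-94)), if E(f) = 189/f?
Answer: 4231400/1597811 ≈ 2.6482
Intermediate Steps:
(24360 - 3203)/(E(-200) + (-72 - 13)*(-94)) = (24360 - 3203)/(189/(-200) + (-72 - 13)*(-94)) = 21157/(189*(-1/200) - 85*(-94)) = 21157/(-189/200 + 7990) = 21157/(1597811/200) = 21157*(200/1597811) = 4231400/1597811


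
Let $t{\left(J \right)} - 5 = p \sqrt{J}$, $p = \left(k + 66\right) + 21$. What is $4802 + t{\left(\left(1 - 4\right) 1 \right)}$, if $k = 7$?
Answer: $4807 + 94 i \sqrt{3} \approx 4807.0 + 162.81 i$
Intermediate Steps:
$p = 94$ ($p = \left(7 + 66\right) + 21 = 73 + 21 = 94$)
$t{\left(J \right)} = 5 + 94 \sqrt{J}$
$4802 + t{\left(\left(1 - 4\right) 1 \right)} = 4802 + \left(5 + 94 \sqrt{\left(1 - 4\right) 1}\right) = 4802 + \left(5 + 94 \sqrt{\left(-3\right) 1}\right) = 4802 + \left(5 + 94 \sqrt{-3}\right) = 4802 + \left(5 + 94 i \sqrt{3}\right) = 4807 + 94 i \sqrt{3}$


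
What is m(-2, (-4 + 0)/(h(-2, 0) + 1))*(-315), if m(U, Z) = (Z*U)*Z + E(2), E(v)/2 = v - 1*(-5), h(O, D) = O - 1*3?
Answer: -3780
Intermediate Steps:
h(O, D) = -3 + O (h(O, D) = O - 3 = -3 + O)
E(v) = 10 + 2*v (E(v) = 2*(v - 1*(-5)) = 2*(v + 5) = 2*(5 + v) = 10 + 2*v)
m(U, Z) = 14 + U*Z**2 (m(U, Z) = (Z*U)*Z + (10 + 2*2) = (U*Z)*Z + (10 + 4) = U*Z**2 + 14 = 14 + U*Z**2)
m(-2, (-4 + 0)/(h(-2, 0) + 1))*(-315) = (14 - 2*(-4 + 0)**2/((-3 - 2) + 1)**2)*(-315) = (14 - 2*16/(-5 + 1)**2)*(-315) = (14 - 2*1**2)*(-315) = (14 - 2*1)*(-315) = (14 - 2)*(-315) = 12*(-315) = -3780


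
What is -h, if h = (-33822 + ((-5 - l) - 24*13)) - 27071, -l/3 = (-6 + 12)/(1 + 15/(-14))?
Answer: 61462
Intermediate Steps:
l = 252 (l = -3*(-6 + 12)/(1 + 15/(-14)) = -18/(1 + 15*(-1/14)) = -18/(1 - 15/14) = -18/(-1/14) = -18*(-14) = -3*(-84) = 252)
h = -61462 (h = (-33822 + ((-5 - 1*252) - 24*13)) - 27071 = (-33822 + ((-5 - 252) - 312)) - 27071 = (-33822 + (-257 - 312)) - 27071 = (-33822 - 569) - 27071 = -34391 - 27071 = -61462)
-h = -1*(-61462) = 61462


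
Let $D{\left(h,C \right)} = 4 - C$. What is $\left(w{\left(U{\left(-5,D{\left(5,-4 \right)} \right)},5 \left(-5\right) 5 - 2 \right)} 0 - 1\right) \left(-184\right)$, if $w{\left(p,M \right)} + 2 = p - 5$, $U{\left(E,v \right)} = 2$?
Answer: $184$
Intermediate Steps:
$w{\left(p,M \right)} = -7 + p$ ($w{\left(p,M \right)} = -2 + \left(p - 5\right) = -2 + \left(-5 + p\right) = -7 + p$)
$\left(w{\left(U{\left(-5,D{\left(5,-4 \right)} \right)},5 \left(-5\right) 5 - 2 \right)} 0 - 1\right) \left(-184\right) = \left(\left(-7 + 2\right) 0 - 1\right) \left(-184\right) = \left(\left(-5\right) 0 - 1\right) \left(-184\right) = \left(0 - 1\right) \left(-184\right) = \left(-1\right) \left(-184\right) = 184$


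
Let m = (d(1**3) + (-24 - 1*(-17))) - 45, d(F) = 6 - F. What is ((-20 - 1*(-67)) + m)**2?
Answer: 0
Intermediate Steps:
m = -47 (m = ((6 - 1*1**3) + (-24 - 1*(-17))) - 45 = ((6 - 1*1) + (-24 + 17)) - 45 = ((6 - 1) - 7) - 45 = (5 - 7) - 45 = -2 - 45 = -47)
((-20 - 1*(-67)) + m)**2 = ((-20 - 1*(-67)) - 47)**2 = ((-20 + 67) - 47)**2 = (47 - 47)**2 = 0**2 = 0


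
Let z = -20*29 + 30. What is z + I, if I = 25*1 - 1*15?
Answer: -540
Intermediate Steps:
I = 10 (I = 25 - 15 = 10)
z = -550 (z = -580 + 30 = -550)
z + I = -550 + 10 = -540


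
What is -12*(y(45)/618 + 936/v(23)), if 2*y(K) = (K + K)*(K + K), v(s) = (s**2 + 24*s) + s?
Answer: -210402/2369 ≈ -88.815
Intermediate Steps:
v(s) = s**2 + 25*s
y(K) = 2*K**2 (y(K) = ((K + K)*(K + K))/2 = ((2*K)*(2*K))/2 = (4*K**2)/2 = 2*K**2)
-12*(y(45)/618 + 936/v(23)) = -12*((2*45**2)/618 + 936/((23*(25 + 23)))) = -12*((2*2025)*(1/618) + 936/((23*48))) = -12*(4050*(1/618) + 936/1104) = -12*(675/103 + 936*(1/1104)) = -12*(675/103 + 39/46) = -12*35067/4738 = -210402/2369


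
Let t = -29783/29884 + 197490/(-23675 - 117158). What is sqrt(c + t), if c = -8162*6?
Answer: I*sqrt(225669076794737289329)/67881506 ≈ 221.3*I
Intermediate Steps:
t = -325684529/135763012 (t = -29783*1/29884 + 197490/(-140833) = -29783/29884 + 197490*(-1/140833) = -29783/29884 - 197490/140833 = -325684529/135763012 ≈ -2.3989)
c = -48972
sqrt(c + t) = sqrt(-48972 - 325684529/135763012) = sqrt(-6648911908193/135763012) = I*sqrt(225669076794737289329)/67881506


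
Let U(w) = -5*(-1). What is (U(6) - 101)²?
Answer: 9216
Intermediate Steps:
U(w) = 5
(U(6) - 101)² = (5 - 101)² = (-96)² = 9216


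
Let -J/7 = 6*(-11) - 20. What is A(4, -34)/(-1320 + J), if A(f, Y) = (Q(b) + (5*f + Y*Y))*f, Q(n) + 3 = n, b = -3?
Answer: -2340/359 ≈ -6.5181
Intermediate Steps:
Q(n) = -3 + n
A(f, Y) = f*(-6 + Y**2 + 5*f) (A(f, Y) = ((-3 - 3) + (5*f + Y*Y))*f = (-6 + (5*f + Y**2))*f = (-6 + (Y**2 + 5*f))*f = (-6 + Y**2 + 5*f)*f = f*(-6 + Y**2 + 5*f))
J = 602 (J = -7*(6*(-11) - 20) = -7*(-66 - 20) = -7*(-86) = 602)
A(4, -34)/(-1320 + J) = (4*(-6 + (-34)**2 + 5*4))/(-1320 + 602) = (4*(-6 + 1156 + 20))/(-718) = (4*1170)*(-1/718) = 4680*(-1/718) = -2340/359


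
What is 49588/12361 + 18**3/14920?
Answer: 101492789/23053265 ≈ 4.4025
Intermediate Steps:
49588/12361 + 18**3/14920 = 49588*(1/12361) + 5832*(1/14920) = 49588/12361 + 729/1865 = 101492789/23053265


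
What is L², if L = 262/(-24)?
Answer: 17161/144 ≈ 119.17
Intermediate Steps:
L = -131/12 (L = 262*(-1/24) = -131/12 ≈ -10.917)
L² = (-131/12)² = 17161/144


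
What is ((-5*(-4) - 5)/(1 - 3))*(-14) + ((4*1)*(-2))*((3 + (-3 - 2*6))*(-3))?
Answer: -183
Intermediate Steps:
((-5*(-4) - 5)/(1 - 3))*(-14) + ((4*1)*(-2))*((3 + (-3 - 2*6))*(-3)) = ((20 - 5)/(-2))*(-14) + (4*(-2))*((3 + (-3 - 12))*(-3)) = (15*(-½))*(-14) - 8*(3 - 15)*(-3) = -15/2*(-14) - (-96)*(-3) = 105 - 8*36 = 105 - 288 = -183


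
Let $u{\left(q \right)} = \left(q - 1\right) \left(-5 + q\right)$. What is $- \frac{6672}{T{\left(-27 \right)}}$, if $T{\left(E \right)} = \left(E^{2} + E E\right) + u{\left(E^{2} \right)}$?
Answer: $- \frac{3336}{264265} \approx -0.012624$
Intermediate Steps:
$u{\left(q \right)} = \left(-1 + q\right) \left(-5 + q\right)$
$T{\left(E \right)} = 5 + E^{4} - 4 E^{2}$ ($T{\left(E \right)} = \left(E^{2} + E E\right) + \left(5 + \left(E^{2}\right)^{2} - 6 E^{2}\right) = \left(E^{2} + E^{2}\right) + \left(5 + E^{4} - 6 E^{2}\right) = 2 E^{2} + \left(5 + E^{4} - 6 E^{2}\right) = 5 + E^{4} - 4 E^{2}$)
$- \frac{6672}{T{\left(-27 \right)}} = - \frac{6672}{5 + \left(-27\right)^{4} - 4 \left(-27\right)^{2}} = - \frac{6672}{5 + 531441 - 2916} = - \frac{6672}{528530} = \left(-6672\right) \frac{1}{528530} = - \frac{3336}{264265}$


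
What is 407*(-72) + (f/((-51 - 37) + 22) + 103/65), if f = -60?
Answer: -20950577/715 ≈ -29302.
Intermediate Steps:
407*(-72) + (f/((-51 - 37) + 22) + 103/65) = 407*(-72) + (-60/((-51 - 37) + 22) + 103/65) = -29304 + (-60/(-88 + 22) + 103*(1/65)) = -29304 + (-60/(-66) + 103/65) = -29304 + (-60*(-1/66) + 103/65) = -29304 + (10/11 + 103/65) = -29304 + 1783/715 = -20950577/715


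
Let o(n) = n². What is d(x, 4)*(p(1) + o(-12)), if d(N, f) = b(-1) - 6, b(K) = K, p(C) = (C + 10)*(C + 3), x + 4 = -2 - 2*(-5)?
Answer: -1316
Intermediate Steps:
x = 4 (x = -4 + (-2 - 2*(-5)) = -4 + (-2 + 10) = -4 + 8 = 4)
p(C) = (3 + C)*(10 + C) (p(C) = (10 + C)*(3 + C) = (3 + C)*(10 + C))
d(N, f) = -7 (d(N, f) = -1 - 6 = -7)
d(x, 4)*(p(1) + o(-12)) = -7*((30 + 1² + 13*1) + (-12)²) = -7*((30 + 1 + 13) + 144) = -7*(44 + 144) = -7*188 = -1316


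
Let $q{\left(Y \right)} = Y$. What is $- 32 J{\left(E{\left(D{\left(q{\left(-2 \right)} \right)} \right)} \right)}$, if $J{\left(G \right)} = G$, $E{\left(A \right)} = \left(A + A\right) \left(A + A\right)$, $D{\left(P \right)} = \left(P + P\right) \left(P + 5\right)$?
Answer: $-18432$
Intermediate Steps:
$D{\left(P \right)} = 2 P \left(5 + P\right)$
$E{\left(A \right)} = 4 A^{2}$ ($E{\left(A \right)} = 2 A 2 A = 4 A^{2}$)
$- 32 J{\left(E{\left(D{\left(q{\left(-2 \right)} \right)} \right)} \right)} = - 32 \cdot 4 \left(2 \left(-2\right) \left(5 - 2\right)\right)^{2} = - 32 \cdot 4 \left(2 \left(-2\right) 3\right)^{2} = - 32 \cdot 4 \left(-12\right)^{2} = - 32 \cdot 4 \cdot 144 = \left(-32\right) 576 = -18432$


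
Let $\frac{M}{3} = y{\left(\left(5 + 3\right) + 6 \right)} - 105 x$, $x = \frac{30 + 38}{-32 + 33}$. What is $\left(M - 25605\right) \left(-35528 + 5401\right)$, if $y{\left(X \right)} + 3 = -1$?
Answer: $1417083699$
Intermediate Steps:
$y{\left(X \right)} = -4$ ($y{\left(X \right)} = -3 - 1 = -4$)
$x = 68$ ($x = \frac{68}{1} = 68 \cdot 1 = 68$)
$M = -21432$ ($M = 3 \left(-4 - 7140\right) = 3 \left(-7144\right) = -21432$)
$\left(M - 25605\right) \left(-35528 + 5401\right) = \left(-21432 - 25605\right) \left(-35528 + 5401\right) = \left(-47037\right) \left(-30127\right) = 1417083699$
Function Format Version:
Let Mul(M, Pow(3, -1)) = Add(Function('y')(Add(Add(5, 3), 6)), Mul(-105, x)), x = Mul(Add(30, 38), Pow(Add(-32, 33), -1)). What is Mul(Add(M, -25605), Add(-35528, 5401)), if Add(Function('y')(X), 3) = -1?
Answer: 1417083699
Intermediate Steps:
Function('y')(X) = -4 (Function('y')(X) = Add(-3, -1) = -4)
x = 68 (x = Mul(68, Pow(1, -1)) = Mul(68, 1) = 68)
M = -21432 (M = Mul(3, Add(-4, Mul(-105, 68))) = Mul(3, Add(-4, -7140)) = Mul(3, -7144) = -21432)
Mul(Add(M, -25605), Add(-35528, 5401)) = Mul(Add(-21432, -25605), Add(-35528, 5401)) = Mul(-47037, -30127) = 1417083699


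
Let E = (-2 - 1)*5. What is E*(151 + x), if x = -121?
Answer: -450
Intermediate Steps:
E = -15 (E = -3*5 = -15)
E*(151 + x) = -15*(151 - 121) = -15*30 = -450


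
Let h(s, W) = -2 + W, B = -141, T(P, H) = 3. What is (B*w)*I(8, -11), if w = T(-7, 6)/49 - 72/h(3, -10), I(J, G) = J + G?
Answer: 125631/49 ≈ 2563.9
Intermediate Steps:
I(J, G) = G + J
w = 297/49 (w = 3/49 - 72/(-2 - 10) = 3*(1/49) - 72/(-12) = 3/49 - 72*(-1/12) = 3/49 + 6 = 297/49 ≈ 6.0612)
(B*w)*I(8, -11) = (-141*297/49)*(-11 + 8) = -41877/49*(-3) = 125631/49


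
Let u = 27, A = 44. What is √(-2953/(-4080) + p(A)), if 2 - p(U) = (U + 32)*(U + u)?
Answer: I*√5611164585/1020 ≈ 73.439*I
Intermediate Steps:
p(U) = 2 - (27 + U)*(32 + U) (p(U) = 2 - (U + 32)*(U + 27) = 2 - (32 + U)*(27 + U) = 2 - (27 + U)*(32 + U))
√(-2953/(-4080) + p(A)) = √(-2953/(-4080) + (-862 - 1*44² - 59*44)) = √(-2953*(-1/4080) + (-862 - 1*1936 - 2596)) = √(2953/4080 + (-862 - 1936 - 2596)) = √(2953/4080 - 5394) = √(-22004567/4080) = I*√5611164585/1020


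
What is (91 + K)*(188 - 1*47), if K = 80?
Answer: 24111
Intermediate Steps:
(91 + K)*(188 - 1*47) = (91 + 80)*(188 - 1*47) = 171*(188 - 47) = 171*141 = 24111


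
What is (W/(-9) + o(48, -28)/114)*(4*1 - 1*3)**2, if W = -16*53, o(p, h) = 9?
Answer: 32251/342 ≈ 94.301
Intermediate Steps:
W = -848
(W/(-9) + o(48, -28)/114)*(4*1 - 1*3)**2 = (-848/(-9) + 9/114)*(4*1 - 1*3)**2 = (-848*(-1/9) + 9*(1/114))*(4 - 3)**2 = (848/9 + 3/38)*1**2 = (32251/342)*1 = 32251/342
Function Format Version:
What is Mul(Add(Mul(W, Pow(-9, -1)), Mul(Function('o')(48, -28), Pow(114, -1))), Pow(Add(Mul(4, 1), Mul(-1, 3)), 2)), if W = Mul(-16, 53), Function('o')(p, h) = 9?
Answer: Rational(32251, 342) ≈ 94.301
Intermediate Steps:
W = -848
Mul(Add(Mul(W, Pow(-9, -1)), Mul(Function('o')(48, -28), Pow(114, -1))), Pow(Add(Mul(4, 1), Mul(-1, 3)), 2)) = Mul(Add(Mul(-848, Pow(-9, -1)), Mul(9, Pow(114, -1))), Pow(Add(Mul(4, 1), Mul(-1, 3)), 2)) = Mul(Add(Mul(-848, Rational(-1, 9)), Mul(9, Rational(1, 114))), Pow(Add(4, -3), 2)) = Mul(Add(Rational(848, 9), Rational(3, 38)), Pow(1, 2)) = Mul(Rational(32251, 342), 1) = Rational(32251, 342)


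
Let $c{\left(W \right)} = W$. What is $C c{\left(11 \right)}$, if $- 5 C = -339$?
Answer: $\frac{3729}{5} \approx 745.8$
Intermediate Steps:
$C = \frac{339}{5}$ ($C = \left(- \frac{1}{5}\right) \left(-339\right) = \frac{339}{5} \approx 67.8$)
$C c{\left(11 \right)} = \frac{339}{5} \cdot 11 = \frac{3729}{5}$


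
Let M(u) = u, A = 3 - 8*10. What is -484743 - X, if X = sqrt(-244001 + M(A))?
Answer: -484743 - I*sqrt(244078) ≈ -4.8474e+5 - 494.04*I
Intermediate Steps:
A = -77 (A = 3 - 80 = -77)
X = I*sqrt(244078) (X = sqrt(-244001 - 77) = sqrt(-244078) = I*sqrt(244078) ≈ 494.04*I)
-484743 - X = -484743 - I*sqrt(244078)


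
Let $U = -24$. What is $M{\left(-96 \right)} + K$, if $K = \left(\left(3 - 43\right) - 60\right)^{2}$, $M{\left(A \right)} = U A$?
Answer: $12304$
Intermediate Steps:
$M{\left(A \right)} = - 24 A$
$K = 10000$ ($K = \left(-40 - 60\right)^{2} = \left(-100\right)^{2} = 10000$)
$M{\left(-96 \right)} + K = \left(-24\right) \left(-96\right) + 10000 = 2304 + 10000 = 12304$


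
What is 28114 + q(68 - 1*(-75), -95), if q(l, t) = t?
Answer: 28019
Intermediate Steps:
28114 + q(68 - 1*(-75), -95) = 28114 - 95 = 28019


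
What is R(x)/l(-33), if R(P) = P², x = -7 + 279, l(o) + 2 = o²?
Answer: 73984/1087 ≈ 68.063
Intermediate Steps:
l(o) = -2 + o²
x = 272
R(x)/l(-33) = 272²/(-2 + (-33)²) = 73984/(-2 + 1089) = 73984/1087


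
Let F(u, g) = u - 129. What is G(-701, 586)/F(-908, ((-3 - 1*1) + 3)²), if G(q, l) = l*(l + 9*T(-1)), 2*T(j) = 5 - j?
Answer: -359218/1037 ≈ -346.40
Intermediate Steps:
T(j) = 5/2 - j/2 (T(j) = (5 - j)/2 = 5/2 - j/2)
F(u, g) = -129 + u
G(q, l) = l*(27 + l) (G(q, l) = l*(l + 9*(5/2 - ½*(-1))) = l*(l + 9*(5/2 + ½)) = l*(l + 9*3) = l*(l + 27) = l*(27 + l))
G(-701, 586)/F(-908, ((-3 - 1*1) + 3)²) = (586*(27 + 586))/(-129 - 908) = (586*613)/(-1037) = 359218*(-1/1037) = -359218/1037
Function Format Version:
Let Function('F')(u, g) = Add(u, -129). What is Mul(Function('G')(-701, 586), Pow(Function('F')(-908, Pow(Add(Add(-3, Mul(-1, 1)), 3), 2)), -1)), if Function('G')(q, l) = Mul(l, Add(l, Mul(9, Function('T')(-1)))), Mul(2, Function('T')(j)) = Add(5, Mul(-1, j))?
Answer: Rational(-359218, 1037) ≈ -346.40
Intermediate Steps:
Function('T')(j) = Add(Rational(5, 2), Mul(Rational(-1, 2), j)) (Function('T')(j) = Mul(Rational(1, 2), Add(5, Mul(-1, j))) = Add(Rational(5, 2), Mul(Rational(-1, 2), j)))
Function('F')(u, g) = Add(-129, u)
Function('G')(q, l) = Mul(l, Add(27, l)) (Function('G')(q, l) = Mul(l, Add(l, Mul(9, Add(Rational(5, 2), Mul(Rational(-1, 2), -1))))) = Mul(l, Add(l, Mul(9, Add(Rational(5, 2), Rational(1, 2))))) = Mul(l, Add(l, Mul(9, 3))) = Mul(l, Add(l, 27)) = Mul(l, Add(27, l)))
Mul(Function('G')(-701, 586), Pow(Function('F')(-908, Pow(Add(Add(-3, Mul(-1, 1)), 3), 2)), -1)) = Mul(Mul(586, Add(27, 586)), Pow(Add(-129, -908), -1)) = Mul(Mul(586, 613), Pow(-1037, -1)) = Mul(359218, Rational(-1, 1037)) = Rational(-359218, 1037)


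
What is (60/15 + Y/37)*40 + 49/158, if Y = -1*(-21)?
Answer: 1069893/5846 ≈ 183.01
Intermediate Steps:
Y = 21
(60/15 + Y/37)*40 + 49/158 = (60/15 + 21/37)*40 + 49/158 = (60*(1/15) + 21*(1/37))*40 + 49*(1/158) = (4 + 21/37)*40 + 49/158 = (169/37)*40 + 49/158 = 6760/37 + 49/158 = 1069893/5846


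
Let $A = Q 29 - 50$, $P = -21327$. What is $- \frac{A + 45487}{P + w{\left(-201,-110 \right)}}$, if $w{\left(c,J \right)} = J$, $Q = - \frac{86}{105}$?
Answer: $\frac{4768391}{2250885} \approx 2.1185$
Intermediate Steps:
$Q = - \frac{86}{105}$ ($Q = \left(-86\right) \frac{1}{105} = - \frac{86}{105} \approx -0.81905$)
$A = - \frac{7744}{105}$ ($A = \left(- \frac{86}{105}\right) 29 - 50 = - \frac{2494}{105} - 50 = - \frac{7744}{105} \approx -73.752$)
$- \frac{A + 45487}{P + w{\left(-201,-110 \right)}} = - \frac{- \frac{7744}{105} + 45487}{-21327 - 110} = - \frac{4768391}{105 \left(-21437\right)} = - \frac{4768391 \left(-1\right)}{105 \cdot 21437} = \left(-1\right) \left(- \frac{4768391}{2250885}\right) = \frac{4768391}{2250885}$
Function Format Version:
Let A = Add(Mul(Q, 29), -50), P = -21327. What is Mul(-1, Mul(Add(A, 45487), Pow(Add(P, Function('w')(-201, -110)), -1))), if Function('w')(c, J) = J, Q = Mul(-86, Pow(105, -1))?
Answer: Rational(4768391, 2250885) ≈ 2.1185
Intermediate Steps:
Q = Rational(-86, 105) (Q = Mul(-86, Rational(1, 105)) = Rational(-86, 105) ≈ -0.81905)
A = Rational(-7744, 105) (A = Add(Mul(Rational(-86, 105), 29), -50) = Add(Rational(-2494, 105), -50) = Rational(-7744, 105) ≈ -73.752)
Mul(-1, Mul(Add(A, 45487), Pow(Add(P, Function('w')(-201, -110)), -1))) = Mul(-1, Mul(Add(Rational(-7744, 105), 45487), Pow(Add(-21327, -110), -1))) = Mul(-1, Mul(Rational(4768391, 105), Pow(-21437, -1))) = Mul(-1, Mul(Rational(4768391, 105), Rational(-1, 21437))) = Mul(-1, Rational(-4768391, 2250885)) = Rational(4768391, 2250885)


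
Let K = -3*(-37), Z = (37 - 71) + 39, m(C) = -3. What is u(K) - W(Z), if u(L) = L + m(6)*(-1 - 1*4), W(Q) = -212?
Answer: 338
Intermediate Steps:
Z = 5 (Z = -34 + 39 = 5)
K = 111
u(L) = 15 + L (u(L) = L - 3*(-1 - 1*4) = L - 3*(-1 - 4) = L - 3*(-5) = L + 15 = 15 + L)
u(K) - W(Z) = (15 + 111) - 1*(-212) = 126 + 212 = 338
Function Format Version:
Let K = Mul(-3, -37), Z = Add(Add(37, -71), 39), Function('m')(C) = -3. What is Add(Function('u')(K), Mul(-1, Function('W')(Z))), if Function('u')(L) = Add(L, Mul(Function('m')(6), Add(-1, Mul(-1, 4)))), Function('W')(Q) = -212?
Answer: 338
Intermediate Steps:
Z = 5 (Z = Add(-34, 39) = 5)
K = 111
Function('u')(L) = Add(15, L) (Function('u')(L) = Add(L, Mul(-3, Add(-1, Mul(-1, 4)))) = Add(L, Mul(-3, Add(-1, -4))) = Add(L, Mul(-3, -5)) = Add(L, 15) = Add(15, L))
Add(Function('u')(K), Mul(-1, Function('W')(Z))) = Add(Add(15, 111), Mul(-1, -212)) = Add(126, 212) = 338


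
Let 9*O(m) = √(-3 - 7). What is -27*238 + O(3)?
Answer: -6426 + I*√10/9 ≈ -6426.0 + 0.35136*I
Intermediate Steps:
O(m) = I*√10/9 (O(m) = √(-3 - 7)/9 = √(-10)/9 = (I*√10)/9 = I*√10/9)
-27*238 + O(3) = -27*238 + I*√10/9 = -6426 + I*√10/9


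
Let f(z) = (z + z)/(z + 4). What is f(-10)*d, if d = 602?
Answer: 6020/3 ≈ 2006.7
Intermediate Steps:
f(z) = 2*z/(4 + z) (f(z) = (2*z)/(4 + z) = 2*z/(4 + z))
f(-10)*d = (2*(-10)/(4 - 10))*602 = (2*(-10)/(-6))*602 = (2*(-10)*(-⅙))*602 = (10/3)*602 = 6020/3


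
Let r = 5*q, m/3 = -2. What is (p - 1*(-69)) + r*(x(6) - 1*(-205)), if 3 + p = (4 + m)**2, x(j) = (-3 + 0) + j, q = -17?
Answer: -17610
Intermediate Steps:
m = -6 (m = 3*(-2) = -6)
x(j) = -3 + j
r = -85 (r = 5*(-17) = -85)
p = 1 (p = -3 + (4 - 6)**2 = -3 + (-2)**2 = -3 + 4 = 1)
(p - 1*(-69)) + r*(x(6) - 1*(-205)) = (1 - 1*(-69)) - 85*((-3 + 6) - 1*(-205)) = (1 + 69) - 85*(3 + 205) = 70 - 85*208 = 70 - 17680 = -17610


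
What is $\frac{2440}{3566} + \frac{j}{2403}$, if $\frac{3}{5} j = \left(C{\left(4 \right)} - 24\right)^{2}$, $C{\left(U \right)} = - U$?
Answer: $\frac{15784340}{12853647} \approx 1.228$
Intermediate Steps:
$j = \frac{3920}{3}$ ($j = \frac{5 \left(\left(-1\right) 4 - 24\right)^{2}}{3} = \frac{5 \left(-4 - 24\right)^{2}}{3} = \frac{5 \left(-28\right)^{2}}{3} = \frac{5}{3} \cdot 784 = \frac{3920}{3} \approx 1306.7$)
$\frac{2440}{3566} + \frac{j}{2403} = \frac{2440}{3566} + \frac{3920}{3 \cdot 2403} = 2440 \cdot \frac{1}{3566} + \frac{3920}{3} \cdot \frac{1}{2403} = \frac{1220}{1783} + \frac{3920}{7209} = \frac{15784340}{12853647}$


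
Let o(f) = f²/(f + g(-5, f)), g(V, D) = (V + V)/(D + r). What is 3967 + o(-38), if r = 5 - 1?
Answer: 2518299/641 ≈ 3928.7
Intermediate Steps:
r = 4
g(V, D) = 2*V/(4 + D) (g(V, D) = (V + V)/(D + 4) = (2*V)/(4 + D) = 2*V/(4 + D))
o(f) = f²/(f - 10/(4 + f)) (o(f) = f²/(f + 2*(-5)/(4 + f)) = f²/(f - 10/(4 + f)))
3967 + o(-38) = 3967 + (-38)²*(4 - 38)/(-10 - 38*(4 - 38)) = 3967 + 1444*(-34)/(-10 - 38*(-34)) = 3967 + 1444*(-34)/(-10 + 1292) = 3967 + 1444*(-34)/1282 = 3967 + 1444*(1/1282)*(-34) = 3967 - 24548/641 = 2518299/641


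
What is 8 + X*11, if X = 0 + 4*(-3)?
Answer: -124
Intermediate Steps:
X = -12 (X = 0 - 12 = -12)
8 + X*11 = 8 - 12*11 = 8 - 132 = -124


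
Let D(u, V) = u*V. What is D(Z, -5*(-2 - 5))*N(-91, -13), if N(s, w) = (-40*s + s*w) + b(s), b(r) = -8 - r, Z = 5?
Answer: 858550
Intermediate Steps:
D(u, V) = V*u
N(s, w) = -8 - 41*s + s*w (N(s, w) = (-40*s + s*w) + (-8 - s) = -8 - 41*s + s*w)
D(Z, -5*(-2 - 5))*N(-91, -13) = (-5*(-2 - 5)*5)*(-8 - 41*(-91) - 91*(-13)) = (-5*(-7)*5)*(-8 + 3731 + 1183) = (35*5)*4906 = 175*4906 = 858550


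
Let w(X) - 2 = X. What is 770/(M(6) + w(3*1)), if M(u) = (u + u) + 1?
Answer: 385/9 ≈ 42.778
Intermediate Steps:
w(X) = 2 + X
M(u) = 1 + 2*u (M(u) = 2*u + 1 = 1 + 2*u)
770/(M(6) + w(3*1)) = 770/((1 + 2*6) + (2 + 3*1)) = 770/((1 + 12) + (2 + 3)) = 770/(13 + 5) = 770/18 = 770*(1/18) = 385/9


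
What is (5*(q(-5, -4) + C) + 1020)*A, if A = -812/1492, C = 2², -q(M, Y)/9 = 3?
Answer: -183715/373 ≈ -492.53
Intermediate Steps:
q(M, Y) = -27 (q(M, Y) = -9*3 = -27)
C = 4
A = -203/373 (A = -812*1/1492 = -203/373 ≈ -0.54424)
(5*(q(-5, -4) + C) + 1020)*A = (5*(-27 + 4) + 1020)*(-203/373) = (5*(-23) + 1020)*(-203/373) = (-115 + 1020)*(-203/373) = 905*(-203/373) = -183715/373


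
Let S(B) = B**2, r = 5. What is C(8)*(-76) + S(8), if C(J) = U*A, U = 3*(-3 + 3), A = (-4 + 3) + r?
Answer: 64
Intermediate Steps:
A = 4 (A = (-4 + 3) + 5 = -1 + 5 = 4)
U = 0 (U = 3*0 = 0)
C(J) = 0 (C(J) = 0*4 = 0)
C(8)*(-76) + S(8) = 0*(-76) + 8**2 = 0 + 64 = 64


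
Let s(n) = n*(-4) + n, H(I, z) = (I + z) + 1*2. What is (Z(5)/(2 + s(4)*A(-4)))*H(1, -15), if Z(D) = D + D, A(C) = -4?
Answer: -12/5 ≈ -2.4000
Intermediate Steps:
H(I, z) = 2 + I + z (H(I, z) = (I + z) + 2 = 2 + I + z)
Z(D) = 2*D
s(n) = -3*n (s(n) = -4*n + n = -3*n)
(Z(5)/(2 + s(4)*A(-4)))*H(1, -15) = ((2*5)/(2 - 3*4*(-4)))*(2 + 1 - 15) = (10/(2 - 12*(-4)))*(-12) = (10/(2 + 48))*(-12) = (10/50)*(-12) = (10*(1/50))*(-12) = (⅕)*(-12) = -12/5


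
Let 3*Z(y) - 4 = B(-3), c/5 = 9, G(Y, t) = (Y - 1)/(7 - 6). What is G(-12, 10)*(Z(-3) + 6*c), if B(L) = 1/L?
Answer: -31733/9 ≈ -3525.9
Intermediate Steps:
G(Y, t) = -1 + Y (G(Y, t) = (-1 + Y)/1 = (-1 + Y)*1 = -1 + Y)
c = 45 (c = 5*9 = 45)
Z(y) = 11/9 (Z(y) = 4/3 + (⅓)/(-3) = 4/3 + (⅓)*(-⅓) = 4/3 - ⅑ = 11/9)
G(-12, 10)*(Z(-3) + 6*c) = (-1 - 12)*(11/9 + 6*45) = -13*(11/9 + 270) = -13*2441/9 = -31733/9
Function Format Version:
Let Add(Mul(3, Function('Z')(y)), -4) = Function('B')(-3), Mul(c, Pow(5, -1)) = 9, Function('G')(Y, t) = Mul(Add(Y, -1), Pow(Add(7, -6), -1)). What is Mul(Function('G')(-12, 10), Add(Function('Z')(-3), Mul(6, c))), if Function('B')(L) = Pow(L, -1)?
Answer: Rational(-31733, 9) ≈ -3525.9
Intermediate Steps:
Function('G')(Y, t) = Add(-1, Y) (Function('G')(Y, t) = Mul(Add(-1, Y), Pow(1, -1)) = Mul(Add(-1, Y), 1) = Add(-1, Y))
c = 45 (c = Mul(5, 9) = 45)
Function('Z')(y) = Rational(11, 9) (Function('Z')(y) = Add(Rational(4, 3), Mul(Rational(1, 3), Pow(-3, -1))) = Add(Rational(4, 3), Mul(Rational(1, 3), Rational(-1, 3))) = Add(Rational(4, 3), Rational(-1, 9)) = Rational(11, 9))
Mul(Function('G')(-12, 10), Add(Function('Z')(-3), Mul(6, c))) = Mul(Add(-1, -12), Add(Rational(11, 9), Mul(6, 45))) = Mul(-13, Add(Rational(11, 9), 270)) = Mul(-13, Rational(2441, 9)) = Rational(-31733, 9)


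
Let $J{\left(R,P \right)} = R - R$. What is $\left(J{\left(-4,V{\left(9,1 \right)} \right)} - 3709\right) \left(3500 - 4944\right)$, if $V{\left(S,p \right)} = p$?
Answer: $5355796$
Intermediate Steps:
$J{\left(R,P \right)} = 0$
$\left(J{\left(-4,V{\left(9,1 \right)} \right)} - 3709\right) \left(3500 - 4944\right) = \left(0 - 3709\right) \left(3500 - 4944\right) = \left(-3709\right) \left(-1444\right) = 5355796$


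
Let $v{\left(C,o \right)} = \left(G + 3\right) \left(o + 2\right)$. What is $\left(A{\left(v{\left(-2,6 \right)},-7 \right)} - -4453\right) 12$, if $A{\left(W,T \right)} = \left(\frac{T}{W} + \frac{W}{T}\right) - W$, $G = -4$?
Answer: $\frac{749787}{14} \approx 53556.0$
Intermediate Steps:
$v{\left(C,o \right)} = -2 - o$ ($v{\left(C,o \right)} = \left(-4 + 3\right) \left(o + 2\right) = - (2 + o) = -2 - o$)
$A{\left(W,T \right)} = - W + \frac{T}{W} + \frac{W}{T}$
$\left(A{\left(v{\left(-2,6 \right)},-7 \right)} - -4453\right) 12 = \left(\left(- (-2 - 6) - \frac{7}{-2 - 6} + \frac{-2 - 6}{-7}\right) - -4453\right) 12 = \left(\left(- (-2 - 6) - \frac{7}{-2 - 6} + \left(-2 - 6\right) \left(- \frac{1}{7}\right)\right) + 4453\right) 12 = \left(\left(\left(-1\right) \left(-8\right) - \frac{7}{-8} - - \frac{8}{7}\right) + 4453\right) 12 = \left(\left(8 - - \frac{7}{8} + \frac{8}{7}\right) + 4453\right) 12 = \left(\left(8 + \frac{7}{8} + \frac{8}{7}\right) + 4453\right) 12 = \left(\frac{561}{56} + 4453\right) 12 = \frac{249929}{56} \cdot 12 = \frac{749787}{14}$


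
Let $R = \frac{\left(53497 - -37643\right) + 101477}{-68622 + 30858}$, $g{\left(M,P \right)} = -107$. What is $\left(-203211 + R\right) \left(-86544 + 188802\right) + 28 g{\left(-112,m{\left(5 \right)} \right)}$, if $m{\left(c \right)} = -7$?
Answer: $- \frac{43597436561709}{2098} \approx -2.078 \cdot 10^{10}$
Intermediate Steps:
$R = - \frac{192617}{37764}$ ($R = \frac{\left(53497 + 37643\right) + 101477}{-37764} = \left(91140 + 101477\right) \left(- \frac{1}{37764}\right) = 192617 \left(- \frac{1}{37764}\right) = - \frac{192617}{37764} \approx -5.1005$)
$\left(-203211 + R\right) \left(-86544 + 188802\right) + 28 g{\left(-112,m{\left(5 \right)} \right)} = \left(-203211 - \frac{192617}{37764}\right) \left(-86544 + 188802\right) + 28 \left(-107\right) = \left(- \frac{7674252821}{37764}\right) 102258 - 2996 = - \frac{43597430276101}{2098} - 2996 = - \frac{43597436561709}{2098}$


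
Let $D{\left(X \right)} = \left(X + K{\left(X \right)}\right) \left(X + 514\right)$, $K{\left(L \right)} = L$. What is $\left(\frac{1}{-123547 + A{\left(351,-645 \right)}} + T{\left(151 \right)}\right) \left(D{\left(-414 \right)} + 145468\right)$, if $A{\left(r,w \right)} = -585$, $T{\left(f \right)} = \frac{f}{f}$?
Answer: $\frac{1944760377}{31033} \approx 62668.0$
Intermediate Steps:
$D{\left(X \right)} = 2 X \left(514 + X\right)$ ($D{\left(X \right)} = \left(X + X\right) \left(X + 514\right) = 2 X \left(514 + X\right)$)
$T{\left(f \right)} = 1$
$\left(\frac{1}{-123547 + A{\left(351,-645 \right)}} + T{\left(151 \right)}\right) \left(D{\left(-414 \right)} + 145468\right) = \left(\frac{1}{-123547 - 585} + 1\right) \left(2 \left(-414\right) \left(514 - 414\right) + 145468\right) = \left(\frac{1}{-124132} + 1\right) \left(2 \left(-414\right) 100 + 145468\right) = \left(- \frac{1}{124132} + 1\right) \left(-82800 + 145468\right) = \frac{124131}{124132} \cdot 62668 = \frac{1944760377}{31033}$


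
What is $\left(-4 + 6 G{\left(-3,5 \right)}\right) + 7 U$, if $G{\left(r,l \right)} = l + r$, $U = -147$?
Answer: $-1021$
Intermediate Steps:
$\left(-4 + 6 G{\left(-3,5 \right)}\right) + 7 U = \left(-4 + 6 \left(5 - 3\right)\right) + 7 \left(-147\right) = \left(-4 + 6 \cdot 2\right) - 1029 = \left(-4 + 12\right) - 1029 = 8 - 1029 = -1021$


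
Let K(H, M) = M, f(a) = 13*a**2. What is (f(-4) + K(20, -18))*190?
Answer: 36100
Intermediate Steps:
(f(-4) + K(20, -18))*190 = (13*(-4)**2 - 18)*190 = (13*16 - 18)*190 = (208 - 18)*190 = 190*190 = 36100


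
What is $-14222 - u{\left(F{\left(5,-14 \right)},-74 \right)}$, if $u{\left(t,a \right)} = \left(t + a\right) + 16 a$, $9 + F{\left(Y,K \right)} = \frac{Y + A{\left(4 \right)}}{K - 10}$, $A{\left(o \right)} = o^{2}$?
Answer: $- \frac{103633}{8} \approx -12954.0$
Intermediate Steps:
$F{\left(Y,K \right)} = -9 + \frac{16 + Y}{-10 + K}$ ($F{\left(Y,K \right)} = -9 + \frac{Y + 4^{2}}{K - 10} = -9 + \frac{Y + 16}{-10 + K} = -9 + \frac{16 + Y}{-10 + K}$)
$u{\left(t,a \right)} = t + 17 a$ ($u{\left(t,a \right)} = \left(a + t\right) + 16 a = t + 17 a$)
$-14222 - u{\left(F{\left(5,-14 \right)},-74 \right)} = -14222 - \left(\frac{106 + 5 - -126}{-10 - 14} + 17 \left(-74\right)\right) = -14222 - \left(\frac{106 + 5 + 126}{-24} - 1258\right) = -14222 - \left(\left(- \frac{1}{24}\right) 237 - 1258\right) = -14222 - \left(- \frac{79}{8} - 1258\right) = -14222 - - \frac{10143}{8} = -14222 + \frac{10143}{8} = - \frac{103633}{8}$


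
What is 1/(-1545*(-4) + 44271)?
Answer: 1/50451 ≈ 1.9821e-5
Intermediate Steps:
1/(-1545*(-4) + 44271) = 1/(6180 + 44271) = 1/50451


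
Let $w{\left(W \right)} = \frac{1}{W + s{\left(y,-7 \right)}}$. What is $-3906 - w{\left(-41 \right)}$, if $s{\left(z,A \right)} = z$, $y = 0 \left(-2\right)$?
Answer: $- \frac{160145}{41} \approx -3906.0$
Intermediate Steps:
$y = 0$
$w{\left(W \right)} = \frac{1}{W}$ ($w{\left(W \right)} = \frac{1}{W + 0} = \frac{1}{W}$)
$-3906 - w{\left(-41 \right)} = -3906 - \frac{1}{-41} = -3906 - - \frac{1}{41} = -3906 + \frac{1}{41} = - \frac{160145}{41}$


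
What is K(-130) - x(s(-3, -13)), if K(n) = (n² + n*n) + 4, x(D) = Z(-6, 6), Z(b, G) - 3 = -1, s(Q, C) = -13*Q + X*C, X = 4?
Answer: 33802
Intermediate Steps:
s(Q, C) = -13*Q + 4*C
Z(b, G) = 2 (Z(b, G) = 3 - 1 = 2)
x(D) = 2
K(n) = 4 + 2*n² (K(n) = (n² + n²) + 4 = 2*n² + 4 = 4 + 2*n²)
K(-130) - x(s(-3, -13)) = (4 + 2*(-130)²) - 1*2 = (4 + 2*16900) - 2 = (4 + 33800) - 2 = 33804 - 2 = 33802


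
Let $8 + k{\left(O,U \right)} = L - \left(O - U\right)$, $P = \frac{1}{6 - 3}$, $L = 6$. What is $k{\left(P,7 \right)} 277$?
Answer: $\frac{3878}{3} \approx 1292.7$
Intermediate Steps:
$P = \frac{1}{3} \approx 0.33333$
$k{\left(O,U \right)} = -2 + U - O$ ($k{\left(O,U \right)} = -8 - \left(-6 + O - U\right) = -8 + \left(6 + U - O\right) = -2 + U - O$)
$k{\left(P,7 \right)} 277 = \left(-2 + 7 - \frac{1}{3}\right) 277 = \frac{14}{3} \cdot 277 = \frac{3878}{3}$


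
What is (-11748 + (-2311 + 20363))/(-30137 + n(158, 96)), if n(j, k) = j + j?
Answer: -6304/29821 ≈ -0.21139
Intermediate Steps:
n(j, k) = 2*j
(-11748 + (-2311 + 20363))/(-30137 + n(158, 96)) = (-11748 + (-2311 + 20363))/(-30137 + 2*158) = (-11748 + 18052)/(-30137 + 316) = 6304/(-29821) = 6304*(-1/29821) = -6304/29821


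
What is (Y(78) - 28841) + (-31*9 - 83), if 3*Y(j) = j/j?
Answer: -87608/3 ≈ -29203.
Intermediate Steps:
Y(j) = ⅓ (Y(j) = (j/j)/3 = (⅓)*1 = ⅓)
(Y(78) - 28841) + (-31*9 - 83) = (⅓ - 28841) + (-31*9 - 83) = -86522/3 + (-279 - 83) = -86522/3 - 362 = -87608/3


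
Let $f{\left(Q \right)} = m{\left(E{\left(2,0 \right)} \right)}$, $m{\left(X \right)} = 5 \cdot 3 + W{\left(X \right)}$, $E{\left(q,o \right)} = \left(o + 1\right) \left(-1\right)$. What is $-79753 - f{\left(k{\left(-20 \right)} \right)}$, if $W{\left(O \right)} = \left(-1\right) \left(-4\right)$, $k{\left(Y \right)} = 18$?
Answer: $-79772$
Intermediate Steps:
$W{\left(O \right)} = 4$
$E{\left(q,o \right)} = -1 - o$ ($E{\left(q,o \right)} = \left(1 + o\right) \left(-1\right) = -1 - o$)
$m{\left(X \right)} = 19$ ($m{\left(X \right)} = 5 \cdot 3 + 4 = 15 + 4 = 19$)
$f{\left(Q \right)} = 19$
$-79753 - f{\left(k{\left(-20 \right)} \right)} = -79753 - 19 = -79772$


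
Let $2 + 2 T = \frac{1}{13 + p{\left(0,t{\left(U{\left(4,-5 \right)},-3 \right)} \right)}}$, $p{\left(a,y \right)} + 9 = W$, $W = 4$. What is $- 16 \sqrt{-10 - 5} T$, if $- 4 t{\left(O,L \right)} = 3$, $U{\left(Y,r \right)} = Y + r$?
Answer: $15 i \sqrt{15} \approx 58.095 i$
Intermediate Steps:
$t{\left(O,L \right)} = - \frac{3}{4}$ ($t{\left(O,L \right)} = \left(- \frac{1}{4}\right) 3 = - \frac{3}{4}$)
$p{\left(a,y \right)} = -5$ ($p{\left(a,y \right)} = -9 + 4 = -5$)
$T = - \frac{15}{16}$ ($T = -1 + \frac{1}{2 \left(13 - 5\right)} = -1 + \frac{1}{2 \cdot 8} = -1 + \frac{1}{2} \cdot \frac{1}{8} = -1 + \frac{1}{16} = - \frac{15}{16} \approx -0.9375$)
$- 16 \sqrt{-10 - 5} T = - 16 \sqrt{-10 - 5} \left(- \frac{15}{16}\right) = - 16 \sqrt{-15} \left(- \frac{15}{16}\right) = - 16 i \sqrt{15} \left(- \frac{15}{16}\right) = 15 i \sqrt{15}$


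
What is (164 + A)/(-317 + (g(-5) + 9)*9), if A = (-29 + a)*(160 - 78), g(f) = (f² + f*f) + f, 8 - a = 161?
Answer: -14760/169 ≈ -87.337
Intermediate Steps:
a = -153 (a = 8 - 1*161 = 8 - 161 = -153)
g(f) = f + 2*f² (g(f) = (f² + f²) + f = 2*f² + f = f + 2*f²)
A = -14924 (A = (-29 - 153)*(160 - 78) = -182*82 = -14924)
(164 + A)/(-317 + (g(-5) + 9)*9) = (164 - 14924)/(-317 + (-5*(1 + 2*(-5)) + 9)*9) = -14760/(-317 + (-5*(1 - 10) + 9)*9) = -14760/(-317 + (-5*(-9) + 9)*9) = -14760/(-317 + (45 + 9)*9) = -14760/(-317 + 54*9) = -14760/(-317 + 486) = -14760/169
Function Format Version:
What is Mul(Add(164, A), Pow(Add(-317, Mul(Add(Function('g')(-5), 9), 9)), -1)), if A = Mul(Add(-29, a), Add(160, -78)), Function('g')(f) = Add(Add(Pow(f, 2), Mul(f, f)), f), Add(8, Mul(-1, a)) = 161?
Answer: Rational(-14760, 169) ≈ -87.337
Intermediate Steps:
a = -153 (a = Add(8, Mul(-1, 161)) = Add(8, -161) = -153)
Function('g')(f) = Add(f, Mul(2, Pow(f, 2))) (Function('g')(f) = Add(Add(Pow(f, 2), Pow(f, 2)), f) = Add(Mul(2, Pow(f, 2)), f) = Add(f, Mul(2, Pow(f, 2))))
A = -14924 (A = Mul(Add(-29, -153), Add(160, -78)) = Mul(-182, 82) = -14924)
Mul(Add(164, A), Pow(Add(-317, Mul(Add(Function('g')(-5), 9), 9)), -1)) = Mul(Add(164, -14924), Pow(Add(-317, Mul(Add(Mul(-5, Add(1, Mul(2, -5))), 9), 9)), -1)) = Mul(-14760, Pow(Add(-317, Mul(Add(Mul(-5, Add(1, -10)), 9), 9)), -1)) = Mul(-14760, Pow(Add(-317, Mul(Add(Mul(-5, -9), 9), 9)), -1)) = Mul(-14760, Pow(Add(-317, Mul(Add(45, 9), 9)), -1)) = Mul(-14760, Pow(Add(-317, Mul(54, 9)), -1)) = Mul(-14760, Pow(Add(-317, 486), -1)) = Mul(-14760, Pow(169, -1)) = Mul(-14760, Rational(1, 169)) = Rational(-14760, 169)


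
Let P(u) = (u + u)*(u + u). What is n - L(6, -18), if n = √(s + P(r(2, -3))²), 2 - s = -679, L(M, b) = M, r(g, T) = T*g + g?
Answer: -6 + √4777 ≈ 63.116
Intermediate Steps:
r(g, T) = g + T*g
P(u) = 4*u² (P(u) = (2*u)*(2*u) = 4*u²)
s = 681 (s = 2 - 1*(-679) = 2 + 679 = 681)
n = √4777 (n = √(681 + (4*(2*(1 - 3))²)²) = √(681 + (4*(2*(-2))²)²) = √(681 + (4*(-4)²)²) = √(681 + (4*16)²) = √(681 + 64²) = √(681 + 4096) = √4777 ≈ 69.116)
n - L(6, -18) = √4777 - 1*6 = √4777 - 6 = -6 + √4777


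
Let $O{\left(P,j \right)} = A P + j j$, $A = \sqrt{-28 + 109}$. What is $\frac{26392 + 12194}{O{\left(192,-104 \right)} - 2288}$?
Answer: $\frac{19293}{5128} \approx 3.7623$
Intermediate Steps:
$A = 9$ ($A = \sqrt{81} = 9$)
$O{\left(P,j \right)} = j^{2} + 9 P$ ($O{\left(P,j \right)} = 9 P + j j = 9 P + j^{2} = j^{2} + 9 P$)
$\frac{26392 + 12194}{O{\left(192,-104 \right)} - 2288} = \frac{26392 + 12194}{\left(\left(-104\right)^{2} + 9 \cdot 192\right) - 2288} = \frac{38586}{\left(10816 + 1728\right) - 2288} = \frac{38586}{12544 - 2288} = \frac{38586}{10256} = 38586 \cdot \frac{1}{10256} = \frac{19293}{5128}$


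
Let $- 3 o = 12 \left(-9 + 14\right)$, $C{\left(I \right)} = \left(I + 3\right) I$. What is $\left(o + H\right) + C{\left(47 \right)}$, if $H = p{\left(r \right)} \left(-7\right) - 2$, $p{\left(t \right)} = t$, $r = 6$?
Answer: $2286$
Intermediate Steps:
$C{\left(I \right)} = I \left(3 + I\right)$ ($C{\left(I \right)} = \left(3 + I\right) I = I \left(3 + I\right)$)
$o = -20$ ($o = - \frac{12 \left(-9 + 14\right)}{3} = - \frac{12 \cdot 5}{3} = \left(- \frac{1}{3}\right) 60 = -20$)
$H = -44$ ($H = 6 \left(-7\right) - 2 = -42 - 2 = -44$)
$\left(o + H\right) + C{\left(47 \right)} = \left(-20 - 44\right) + 47 \left(3 + 47\right) = -64 + 47 \cdot 50 = -64 + 2350 = 2286$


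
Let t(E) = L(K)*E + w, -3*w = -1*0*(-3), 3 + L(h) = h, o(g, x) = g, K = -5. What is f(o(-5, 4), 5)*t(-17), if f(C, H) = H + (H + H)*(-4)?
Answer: -4760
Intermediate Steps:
L(h) = -3 + h
f(C, H) = -7*H (f(C, H) = H + (2*H)*(-4) = H - 8*H = -7*H)
w = 0 (w = -(-1*0)*(-3)/3 = -0*(-3) = -⅓*0 = 0)
t(E) = -8*E (t(E) = (-3 - 5)*E + 0 = -8*E + 0 = -8*E)
f(o(-5, 4), 5)*t(-17) = (-7*5)*(-8*(-17)) = -35*136 = -4760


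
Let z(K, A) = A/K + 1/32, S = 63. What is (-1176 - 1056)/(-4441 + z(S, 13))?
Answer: 4499712/8952577 ≈ 0.50262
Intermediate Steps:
z(K, A) = 1/32 + A/K (z(K, A) = A/K + 1*(1/32) = A/K + 1/32 = 1/32 + A/K)
(-1176 - 1056)/(-4441 + z(S, 13)) = (-1176 - 1056)/(-4441 + (13 + (1/32)*63)/63) = -2232/(-4441 + (13 + 63/32)/63) = -2232/(-4441 + (1/63)*(479/32)) = -2232/(-4441 + 479/2016) = -2232/(-8952577/2016) = -2232*(-2016/8952577) = 4499712/8952577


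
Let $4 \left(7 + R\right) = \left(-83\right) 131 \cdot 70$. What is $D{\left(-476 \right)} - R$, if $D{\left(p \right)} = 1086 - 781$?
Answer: $\frac{381179}{2} \approx 1.9059 \cdot 10^{5}$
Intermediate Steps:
$R = - \frac{380569}{2}$ ($R = -7 + \frac{\left(-83\right) 131 \cdot 70}{4} = -7 + \frac{\left(-10873\right) 70}{4} = -7 + \frac{1}{4} \left(-761110\right) = -7 - \frac{380555}{2} = - \frac{380569}{2} \approx -1.9028 \cdot 10^{5}$)
$D{\left(p \right)} = 305$ ($D{\left(p \right)} = 1086 - 781 = 305$)
$D{\left(-476 \right)} - R = 305 - - \frac{380569}{2} = 305 + \frac{380569}{2} = \frac{381179}{2}$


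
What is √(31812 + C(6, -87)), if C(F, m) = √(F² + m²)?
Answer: √(31812 + 39*√5) ≈ 178.60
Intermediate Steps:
√(31812 + C(6, -87)) = √(31812 + √(6² + (-87)²)) = √(31812 + √(36 + 7569)) = √(31812 + √7605) = √(31812 + 39*√5)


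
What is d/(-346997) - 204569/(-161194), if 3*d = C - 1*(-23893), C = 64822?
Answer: 198654162169/167801503254 ≈ 1.1839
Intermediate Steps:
d = 88715/3 (d = (64822 - 1*(-23893))/3 = (64822 + 23893)/3 = (1/3)*88715 = 88715/3 ≈ 29572.)
d/(-346997) - 204569/(-161194) = (88715/3)/(-346997) - 204569/(-161194) = (88715/3)*(-1/346997) - 204569*(-1/161194) = -88715/1040991 + 204569/161194 = 198654162169/167801503254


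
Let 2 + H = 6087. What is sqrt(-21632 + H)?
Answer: I*sqrt(15547) ≈ 124.69*I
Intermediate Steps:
H = 6085 (H = -2 + 6087 = 6085)
sqrt(-21632 + H) = sqrt(-21632 + 6085) = sqrt(-15547) = I*sqrt(15547)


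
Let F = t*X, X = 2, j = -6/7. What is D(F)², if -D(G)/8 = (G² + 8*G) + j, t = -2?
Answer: 891136/49 ≈ 18186.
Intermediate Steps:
j = -6/7 (j = -6*⅐ = -6/7 ≈ -0.85714)
F = -4 (F = -2*2 = -4)
D(G) = 48/7 - 64*G - 8*G² (D(G) = -8*((G² + 8*G) - 6/7) = -8*(-6/7 + G² + 8*G) = 48/7 - 64*G - 8*G²)
D(F)² = (48/7 - 64*(-4) - 8*(-4)²)² = (48/7 + 256 - 8*16)² = (48/7 + 256 - 128)² = (944/7)² = 891136/49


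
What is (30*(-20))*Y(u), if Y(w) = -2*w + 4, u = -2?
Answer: -4800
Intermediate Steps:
Y(w) = 4 - 2*w
(30*(-20))*Y(u) = (30*(-20))*(4 - 2*(-2)) = -600*(4 + 4) = -600*8 = -4800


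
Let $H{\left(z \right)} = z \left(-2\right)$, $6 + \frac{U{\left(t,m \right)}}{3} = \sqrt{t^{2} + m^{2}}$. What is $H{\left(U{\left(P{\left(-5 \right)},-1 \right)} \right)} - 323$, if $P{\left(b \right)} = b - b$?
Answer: $-293$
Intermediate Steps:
$P{\left(b \right)} = 0$
$U{\left(t,m \right)} = -18 + 3 \sqrt{m^{2} + t^{2}}$ ($U{\left(t,m \right)} = -18 + 3 \sqrt{t^{2} + m^{2}} = -18 + 3 \sqrt{m^{2} + t^{2}}$)
$H{\left(z \right)} = - 2 z$
$H{\left(U{\left(P{\left(-5 \right)},-1 \right)} \right)} - 323 = - 2 \left(-18 + 3 \sqrt{\left(-1\right)^{2} + 0^{2}}\right) - 323 = - 2 \left(-18 + 3 \sqrt{1 + 0}\right) - 323 = - 2 \left(-18 + 3 \sqrt{1}\right) - 323 = - 2 \left(-18 + 3 \cdot 1\right) - 323 = - 2 \left(-18 + 3\right) - 323 = \left(-2\right) \left(-15\right) - 323 = 30 - 323 = -293$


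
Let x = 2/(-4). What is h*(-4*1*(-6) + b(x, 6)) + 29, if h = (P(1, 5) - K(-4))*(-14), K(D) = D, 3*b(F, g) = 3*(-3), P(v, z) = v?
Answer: -1441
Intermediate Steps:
x = -½ (x = 2*(-¼) = -½ ≈ -0.50000)
b(F, g) = -3 (b(F, g) = (3*(-3))/3 = (⅓)*(-9) = -3)
h = -70 (h = (1 - 1*(-4))*(-14) = (1 + 4)*(-14) = 5*(-14) = -70)
h*(-4*1*(-6) + b(x, 6)) + 29 = -70*(-4*1*(-6) - 3) + 29 = -70*(-4*(-6) - 3) + 29 = -70*(24 - 3) + 29 = -70*21 + 29 = -1470 + 29 = -1441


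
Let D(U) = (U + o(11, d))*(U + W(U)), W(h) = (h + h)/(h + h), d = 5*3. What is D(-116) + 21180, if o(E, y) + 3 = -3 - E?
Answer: 36475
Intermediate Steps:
d = 15
o(E, y) = -6 - E (o(E, y) = -3 + (-3 - E) = -6 - E)
W(h) = 1 (W(h) = (2*h)/((2*h)) = (2*h)*(1/(2*h)) = 1)
D(U) = (1 + U)*(-17 + U) (D(U) = (U + (-6 - 1*11))*(U + 1) = (U + (-6 - 11))*(1 + U) = (U - 17)*(1 + U) = (-17 + U)*(1 + U) = (1 + U)*(-17 + U))
D(-116) + 21180 = (-17 + (-116)² - 16*(-116)) + 21180 = (-17 + 13456 + 1856) + 21180 = 15295 + 21180 = 36475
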